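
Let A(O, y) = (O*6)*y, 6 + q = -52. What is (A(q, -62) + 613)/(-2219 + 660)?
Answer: -22189/1559 ≈ -14.233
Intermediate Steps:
q = -58 (q = -6 - 52 = -58)
A(O, y) = 6*O*y (A(O, y) = (6*O)*y = 6*O*y)
(A(q, -62) + 613)/(-2219 + 660) = (6*(-58)*(-62) + 613)/(-2219 + 660) = (21576 + 613)/(-1559) = 22189*(-1/1559) = -22189/1559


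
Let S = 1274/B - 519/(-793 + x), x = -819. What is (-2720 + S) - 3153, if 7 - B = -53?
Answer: -141487933/24180 ≈ -5851.4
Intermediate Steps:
B = 60 (B = 7 - 1*(-53) = 7 + 53 = 60)
S = 521207/24180 (S = 1274/60 - 519/(-793 - 819) = 1274*(1/60) - 519/(-1612) = 637/30 - 519*(-1/1612) = 637/30 + 519/1612 = 521207/24180 ≈ 21.555)
(-2720 + S) - 3153 = (-2720 + 521207/24180) - 3153 = -65248393/24180 - 3153 = -141487933/24180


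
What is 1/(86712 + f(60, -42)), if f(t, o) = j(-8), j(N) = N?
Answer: 1/86704 ≈ 1.1533e-5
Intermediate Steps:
f(t, o) = -8
1/(86712 + f(60, -42)) = 1/(86712 - 8) = 1/86704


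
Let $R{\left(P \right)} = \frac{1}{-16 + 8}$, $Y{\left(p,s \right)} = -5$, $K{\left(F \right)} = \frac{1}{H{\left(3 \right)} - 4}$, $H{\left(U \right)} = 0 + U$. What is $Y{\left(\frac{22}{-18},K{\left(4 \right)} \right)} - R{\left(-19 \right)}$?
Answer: $- \frac{39}{8} \approx -4.875$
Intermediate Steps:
$H{\left(U \right)} = U$
$K{\left(F \right)} = -1$ ($K{\left(F \right)} = \frac{1}{3 - 4} = \frac{1}{-1} = -1$)
$R{\left(P \right)} = - \frac{1}{8}$ ($R{\left(P \right)} = \frac{1}{-8} = - \frac{1}{8}$)
$Y{\left(\frac{22}{-18},K{\left(4 \right)} \right)} - R{\left(-19 \right)} = -5 - - \frac{1}{8} = -5 + \frac{1}{8} = - \frac{39}{8}$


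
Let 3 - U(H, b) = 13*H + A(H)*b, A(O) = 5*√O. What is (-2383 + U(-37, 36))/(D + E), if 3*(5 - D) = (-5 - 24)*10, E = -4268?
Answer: 5697/12499 + 540*I*√37/12499 ≈ 0.4558 + 0.2628*I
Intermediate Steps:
D = 305/3 (D = 5 - (-5 - 24)*10/3 = 5 - (-29)*10/3 = 5 - ⅓*(-290) = 5 + 290/3 = 305/3 ≈ 101.67)
U(H, b) = 3 - 13*H - 5*b*√H (U(H, b) = 3 - (13*H + (5*√H)*b) = 3 - (13*H + 5*b*√H) = 3 + (-13*H - 5*b*√H) = 3 - 13*H - 5*b*√H)
(-2383 + U(-37, 36))/(D + E) = (-2383 + (3 - 13*(-37) - 5*36*√(-37)))/(305/3 - 4268) = (-2383 + (3 + 481 - 5*36*I*√37))/(-12499/3) = (-2383 + (3 + 481 - 180*I*√37))*(-3/12499) = (-2383 + (484 - 180*I*√37))*(-3/12499) = (-1899 - 180*I*√37)*(-3/12499) = 5697/12499 + 540*I*√37/12499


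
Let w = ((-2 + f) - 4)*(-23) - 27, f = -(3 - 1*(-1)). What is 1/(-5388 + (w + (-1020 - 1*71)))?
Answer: -1/6276 ≈ -0.00015934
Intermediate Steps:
f = -4 (f = -(3 + 1) = -1*4 = -4)
w = 203 (w = ((-2 - 4) - 4)*(-23) - 27 = (-6 - 4)*(-23) - 27 = -10*(-23) - 27 = 230 - 27 = 203)
1/(-5388 + (w + (-1020 - 1*71))) = 1/(-5388 + (203 + (-1020 - 1*71))) = 1/(-5388 + (203 + (-1020 - 71))) = 1/(-5388 + (203 - 1091)) = 1/(-5388 - 888) = 1/(-6276) = -1/6276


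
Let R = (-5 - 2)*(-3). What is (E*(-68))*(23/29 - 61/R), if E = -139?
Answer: -12155272/609 ≈ -19959.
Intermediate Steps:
R = 21 (R = -7*(-3) = 21)
(E*(-68))*(23/29 - 61/R) = (-139*(-68))*(23/29 - 61/21) = 9452*(23*(1/29) - 61*1/21) = 9452*(23/29 - 61/21) = 9452*(-1286/609) = -12155272/609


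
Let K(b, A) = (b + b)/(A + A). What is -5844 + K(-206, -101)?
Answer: -590038/101 ≈ -5842.0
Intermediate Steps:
K(b, A) = b/A (K(b, A) = (2*b)/((2*A)) = (2*b)*(1/(2*A)) = b/A)
-5844 + K(-206, -101) = -5844 - 206/(-101) = -5844 - 206*(-1/101) = -5844 + 206/101 = -590038/101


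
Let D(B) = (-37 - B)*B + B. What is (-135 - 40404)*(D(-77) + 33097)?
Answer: -1213737660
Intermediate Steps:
D(B) = B + B*(-37 - B) (D(B) = B*(-37 - B) + B = B + B*(-37 - B))
(-135 - 40404)*(D(-77) + 33097) = (-135 - 40404)*(-1*(-77)*(36 - 77) + 33097) = -40539*(-1*(-77)*(-41) + 33097) = -40539*(-3157 + 33097) = -40539*29940 = -1213737660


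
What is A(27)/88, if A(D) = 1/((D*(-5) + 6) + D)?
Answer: -1/8976 ≈ -0.00011141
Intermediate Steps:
A(D) = 1/(6 - 4*D) (A(D) = 1/((-5*D + 6) + D) = 1/((6 - 5*D) + D) = 1/(6 - 4*D))
A(27)/88 = -1/(-6 + 4*27)/88 = -1/(-6 + 108)*(1/88) = -1/102*(1/88) = -1*1/102*(1/88) = -1/102*1/88 = -1/8976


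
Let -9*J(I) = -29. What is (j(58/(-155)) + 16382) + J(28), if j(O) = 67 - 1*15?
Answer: 147935/9 ≈ 16437.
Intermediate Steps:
j(O) = 52 (j(O) = 67 - 15 = 52)
J(I) = 29/9 (J(I) = -⅑*(-29) = 29/9)
(j(58/(-155)) + 16382) + J(28) = (52 + 16382) + 29/9 = 16434 + 29/9 = 147935/9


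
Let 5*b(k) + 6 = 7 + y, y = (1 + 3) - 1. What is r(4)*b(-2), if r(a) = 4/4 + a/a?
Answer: 8/5 ≈ 1.6000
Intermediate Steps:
r(a) = 2 (r(a) = 4*(1/4) + 1 = 1 + 1 = 2)
y = 3 (y = 4 - 1 = 3)
b(k) = 4/5 (b(k) = -6/5 + (7 + 3)/5 = -6/5 + (1/5)*10 = -6/5 + 2 = 4/5)
r(4)*b(-2) = 2*(4/5) = 8/5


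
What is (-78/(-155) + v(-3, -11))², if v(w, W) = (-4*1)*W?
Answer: 47582404/24025 ≈ 1980.5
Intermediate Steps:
v(w, W) = -4*W
(-78/(-155) + v(-3, -11))² = (-78/(-155) - 4*(-11))² = (-78*(-1/155) + 44)² = (78/155 + 44)² = (6898/155)² = 47582404/24025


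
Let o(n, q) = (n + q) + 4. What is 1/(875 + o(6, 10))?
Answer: 1/895 ≈ 0.0011173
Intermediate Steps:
o(n, q) = 4 + n + q
1/(875 + o(6, 10)) = 1/(875 + (4 + 6 + 10)) = 1/(875 + 20) = 1/895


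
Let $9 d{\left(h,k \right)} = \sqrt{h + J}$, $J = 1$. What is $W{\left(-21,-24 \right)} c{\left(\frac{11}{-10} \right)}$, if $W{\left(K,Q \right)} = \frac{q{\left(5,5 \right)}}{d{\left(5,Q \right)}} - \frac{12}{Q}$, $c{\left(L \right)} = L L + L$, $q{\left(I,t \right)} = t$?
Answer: $\frac{11}{200} + \frac{33 \sqrt{6}}{40} \approx 2.0758$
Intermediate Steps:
$c{\left(L \right)} = L + L^{2}$ ($c{\left(L \right)} = L^{2} + L = L + L^{2}$)
$d{\left(h,k \right)} = \frac{\sqrt{1 + h}}{9}$ ($d{\left(h,k \right)} = \frac{\sqrt{h + 1}}{9} = \frac{\sqrt{1 + h}}{9}$)
$W{\left(K,Q \right)} = - \frac{12}{Q} + \frac{15 \sqrt{6}}{2}$ ($W{\left(K,Q \right)} = \frac{5}{\frac{1}{9} \sqrt{1 + 5}} - \frac{12}{Q} = \frac{5}{\frac{1}{9} \sqrt{6}} - \frac{12}{Q} = 5 \frac{3 \sqrt{6}}{2} - \frac{12}{Q} = \frac{15 \sqrt{6}}{2} - \frac{12}{Q} = - \frac{12}{Q} + \frac{15 \sqrt{6}}{2}$)
$W{\left(-21,-24 \right)} c{\left(\frac{11}{-10} \right)} = \left(- \frac{12}{-24} + \frac{15 \sqrt{6}}{2}\right) \frac{11}{-10} \left(1 + \frac{11}{-10}\right) = \left(\left(-12\right) \left(- \frac{1}{24}\right) + \frac{15 \sqrt{6}}{2}\right) 11 \left(- \frac{1}{10}\right) \left(1 + 11 \left(- \frac{1}{10}\right)\right) = \left(\frac{1}{2} + \frac{15 \sqrt{6}}{2}\right) \left(- \frac{11 \left(1 - \frac{11}{10}\right)}{10}\right) = \left(\frac{1}{2} + \frac{15 \sqrt{6}}{2}\right) \left(\left(- \frac{11}{10}\right) \left(- \frac{1}{10}\right)\right) = \left(\frac{1}{2} + \frac{15 \sqrt{6}}{2}\right) \frac{11}{100} = \frac{11}{200} + \frac{33 \sqrt{6}}{40}$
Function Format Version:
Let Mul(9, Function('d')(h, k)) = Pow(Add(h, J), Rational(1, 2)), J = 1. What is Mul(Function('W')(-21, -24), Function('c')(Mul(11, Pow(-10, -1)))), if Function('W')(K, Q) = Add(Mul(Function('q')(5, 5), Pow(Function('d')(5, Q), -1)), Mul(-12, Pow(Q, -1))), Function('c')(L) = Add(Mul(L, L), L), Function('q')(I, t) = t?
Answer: Add(Rational(11, 200), Mul(Rational(33, 40), Pow(6, Rational(1, 2)))) ≈ 2.0758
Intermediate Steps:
Function('c')(L) = Add(L, Pow(L, 2)) (Function('c')(L) = Add(Pow(L, 2), L) = Add(L, Pow(L, 2)))
Function('d')(h, k) = Mul(Rational(1, 9), Pow(Add(1, h), Rational(1, 2))) (Function('d')(h, k) = Mul(Rational(1, 9), Pow(Add(h, 1), Rational(1, 2))) = Mul(Rational(1, 9), Pow(Add(1, h), Rational(1, 2))))
Function('W')(K, Q) = Add(Mul(-12, Pow(Q, -1)), Mul(Rational(15, 2), Pow(6, Rational(1, 2)))) (Function('W')(K, Q) = Add(Mul(5, Pow(Mul(Rational(1, 9), Pow(Add(1, 5), Rational(1, 2))), -1)), Mul(-12, Pow(Q, -1))) = Add(Mul(5, Pow(Mul(Rational(1, 9), Pow(6, Rational(1, 2))), -1)), Mul(-12, Pow(Q, -1))) = Add(Mul(5, Mul(Rational(3, 2), Pow(6, Rational(1, 2)))), Mul(-12, Pow(Q, -1))) = Add(Mul(Rational(15, 2), Pow(6, Rational(1, 2))), Mul(-12, Pow(Q, -1))) = Add(Mul(-12, Pow(Q, -1)), Mul(Rational(15, 2), Pow(6, Rational(1, 2)))))
Mul(Function('W')(-21, -24), Function('c')(Mul(11, Pow(-10, -1)))) = Mul(Add(Mul(-12, Pow(-24, -1)), Mul(Rational(15, 2), Pow(6, Rational(1, 2)))), Mul(Mul(11, Pow(-10, -1)), Add(1, Mul(11, Pow(-10, -1))))) = Mul(Add(Mul(-12, Rational(-1, 24)), Mul(Rational(15, 2), Pow(6, Rational(1, 2)))), Mul(Mul(11, Rational(-1, 10)), Add(1, Mul(11, Rational(-1, 10))))) = Mul(Add(Rational(1, 2), Mul(Rational(15, 2), Pow(6, Rational(1, 2)))), Mul(Rational(-11, 10), Add(1, Rational(-11, 10)))) = Mul(Add(Rational(1, 2), Mul(Rational(15, 2), Pow(6, Rational(1, 2)))), Mul(Rational(-11, 10), Rational(-1, 10))) = Mul(Add(Rational(1, 2), Mul(Rational(15, 2), Pow(6, Rational(1, 2)))), Rational(11, 100)) = Add(Rational(11, 200), Mul(Rational(33, 40), Pow(6, Rational(1, 2))))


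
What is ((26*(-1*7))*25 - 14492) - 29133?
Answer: -48175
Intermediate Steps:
((26*(-1*7))*25 - 14492) - 29133 = ((26*(-7))*25 - 14492) - 29133 = (-182*25 - 14492) - 29133 = (-4550 - 14492) - 29133 = -19042 - 29133 = -48175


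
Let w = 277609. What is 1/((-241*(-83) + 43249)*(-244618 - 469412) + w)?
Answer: -1/45163547951 ≈ -2.2142e-11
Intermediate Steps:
1/((-241*(-83) + 43249)*(-244618 - 469412) + w) = 1/((-241*(-83) + 43249)*(-244618 - 469412) + 277609) = 1/((20003 + 43249)*(-714030) + 277609) = 1/(63252*(-714030) + 277609) = 1/(-45163825560 + 277609) = 1/(-45163547951) = -1/45163547951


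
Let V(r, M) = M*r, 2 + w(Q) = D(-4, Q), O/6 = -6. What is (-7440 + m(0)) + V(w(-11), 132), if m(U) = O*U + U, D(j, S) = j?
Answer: -8232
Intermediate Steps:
O = -36 (O = 6*(-6) = -36)
w(Q) = -6 (w(Q) = -2 - 4 = -6)
m(U) = -35*U (m(U) = -36*U + U = -35*U)
(-7440 + m(0)) + V(w(-11), 132) = (-7440 - 35*0) + 132*(-6) = (-7440 + 0) - 792 = -7440 - 792 = -8232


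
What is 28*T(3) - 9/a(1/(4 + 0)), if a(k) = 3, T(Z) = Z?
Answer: 81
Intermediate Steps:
28*T(3) - 9/a(1/(4 + 0)) = 28*3 - 9/3 = 84 - 9*1/3 = 84 - 3 = 81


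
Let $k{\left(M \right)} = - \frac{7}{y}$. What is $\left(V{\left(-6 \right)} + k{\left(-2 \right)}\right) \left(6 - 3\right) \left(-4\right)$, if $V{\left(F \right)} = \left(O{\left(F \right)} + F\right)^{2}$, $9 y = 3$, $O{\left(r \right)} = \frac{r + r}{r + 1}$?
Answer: $\frac{2412}{25} \approx 96.48$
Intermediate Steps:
$O{\left(r \right)} = \frac{2 r}{1 + r}$
$y = \frac{1}{3}$ ($y = \frac{1}{9} \cdot 3 = \frac{1}{3} \approx 0.33333$)
$k{\left(M \right)} = -21$ ($k{\left(M \right)} = - 7 \frac{1}{\frac{1}{3}} = \left(-7\right) 3 = -21$)
$V{\left(F \right)} = \left(F + \frac{2 F}{1 + F}\right)^{2}$ ($V{\left(F \right)} = \left(\frac{2 F}{1 + F} + F\right)^{2} = \left(F + \frac{2 F}{1 + F}\right)^{2}$)
$\left(V{\left(-6 \right)} + k{\left(-2 \right)}\right) \left(6 - 3\right) \left(-4\right) = \left(\frac{\left(-6\right)^{2} \left(3 - 6\right)^{2}}{\left(1 - 6\right)^{2}} - 21\right) \left(6 - 3\right) \left(-4\right) = \left(\frac{36 \left(-3\right)^{2}}{25} - 21\right) 3 \left(-4\right) = \left(36 \cdot \frac{1}{25} \cdot 9 - 21\right) \left(-12\right) = \left(\frac{324}{25} - 21\right) \left(-12\right) = \left(- \frac{201}{25}\right) \left(-12\right) = \frac{2412}{25}$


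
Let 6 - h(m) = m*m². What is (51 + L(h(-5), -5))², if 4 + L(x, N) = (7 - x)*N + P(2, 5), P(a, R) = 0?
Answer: 444889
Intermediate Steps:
h(m) = 6 - m³ (h(m) = 6 - m*m² = 6 - m³)
L(x, N) = -4 + N*(7 - x) (L(x, N) = -4 + ((7 - x)*N + 0) = -4 + (N*(7 - x) + 0) = -4 + N*(7 - x))
(51 + L(h(-5), -5))² = (51 + (-4 + 7*(-5) - 1*(-5)*(6 - 1*(-5)³)))² = (51 + (-4 - 35 - 1*(-5)*(6 - 1*(-125))))² = (51 + (-4 - 35 - 1*(-5)*(6 + 125)))² = (51 + (-4 - 35 - 1*(-5)*131))² = (51 + (-4 - 35 + 655))² = (51 + 616)² = 667² = 444889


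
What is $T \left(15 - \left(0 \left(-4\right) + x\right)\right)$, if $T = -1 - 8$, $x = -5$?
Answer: $-180$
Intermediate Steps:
$T = -9$ ($T = -1 - 8 = -9$)
$T \left(15 - \left(0 \left(-4\right) + x\right)\right) = - 9 \left(15 - \left(0 \left(-4\right) - 5\right)\right) = - 9 \left(15 - \left(0 - 5\right)\right) = - 9 \left(15 - -5\right) = - 9 \left(15 + 5\right) = \left(-9\right) 20 = -180$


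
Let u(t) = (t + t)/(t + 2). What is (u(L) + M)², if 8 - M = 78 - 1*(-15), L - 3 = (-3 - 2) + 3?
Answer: 64009/9 ≈ 7112.1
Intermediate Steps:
L = 1 (L = 3 + ((-3 - 2) + 3) = 3 + (-5 + 3) = 3 - 2 = 1)
u(t) = 2*t/(2 + t) (u(t) = (2*t)/(2 + t) = 2*t/(2 + t))
M = -85 (M = 8 - (78 - 1*(-15)) = 8 - (78 + 15) = 8 - 1*93 = 8 - 93 = -85)
(u(L) + M)² = (2*1/(2 + 1) - 85)² = (2*1/3 - 85)² = (2*1*(⅓) - 85)² = (⅔ - 85)² = (-253/3)² = 64009/9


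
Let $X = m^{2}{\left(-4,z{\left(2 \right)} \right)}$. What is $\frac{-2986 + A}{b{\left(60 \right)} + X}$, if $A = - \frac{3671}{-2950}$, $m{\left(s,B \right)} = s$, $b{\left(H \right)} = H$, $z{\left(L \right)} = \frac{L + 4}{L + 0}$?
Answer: $- \frac{8805029}{224200} \approx -39.273$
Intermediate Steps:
$z{\left(L \right)} = \frac{4 + L}{L}$
$A = \frac{3671}{2950}$ ($A = \left(-3671\right) \left(- \frac{1}{2950}\right) = \frac{3671}{2950} \approx 1.2444$)
$X = 16$ ($X = \left(-4\right)^{2} = 16$)
$\frac{-2986 + A}{b{\left(60 \right)} + X} = \frac{-2986 + \frac{3671}{2950}}{60 + 16} = - \frac{8805029}{2950 \cdot 76} = \left(- \frac{8805029}{2950}\right) \frac{1}{76} = - \frac{8805029}{224200}$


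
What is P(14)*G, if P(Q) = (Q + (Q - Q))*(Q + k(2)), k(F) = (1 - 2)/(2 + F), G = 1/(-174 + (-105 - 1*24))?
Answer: -385/606 ≈ -0.63531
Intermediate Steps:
G = -1/303 (G = 1/(-174 + (-105 - 24)) = 1/(-174 - 129) = 1/(-303) = -1/303 ≈ -0.0033003)
k(F) = -1/(2 + F)
P(Q) = Q*(-¼ + Q) (P(Q) = (Q + (Q - Q))*(Q - 1/(2 + 2)) = (Q + 0)*(Q - 1/4) = Q*(Q - 1*¼) = Q*(Q - ¼) = Q*(-¼ + Q))
P(14)*G = (14*(-¼ + 14))*(-1/303) = (14*(55/4))*(-1/303) = (385/2)*(-1/303) = -385/606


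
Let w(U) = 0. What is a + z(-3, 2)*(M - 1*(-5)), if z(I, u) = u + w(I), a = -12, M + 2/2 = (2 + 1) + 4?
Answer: 10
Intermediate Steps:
M = 6 (M = -1 + ((2 + 1) + 4) = -1 + (3 + 4) = -1 + 7 = 6)
z(I, u) = u (z(I, u) = u + 0 = u)
a + z(-3, 2)*(M - 1*(-5)) = -12 + 2*(6 - 1*(-5)) = -12 + 2*(6 + 5) = -12 + 2*11 = -12 + 22 = 10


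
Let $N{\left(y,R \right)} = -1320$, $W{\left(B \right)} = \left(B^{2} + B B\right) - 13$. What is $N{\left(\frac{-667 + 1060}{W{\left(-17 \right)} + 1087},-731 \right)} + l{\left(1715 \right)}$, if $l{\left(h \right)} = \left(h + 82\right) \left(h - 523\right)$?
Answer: $2140704$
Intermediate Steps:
$W{\left(B \right)} = -13 + 2 B^{2}$ ($W{\left(B \right)} = \left(B^{2} + B^{2}\right) - 13 = 2 B^{2} - 13 = -13 + 2 B^{2}$)
$l{\left(h \right)} = \left(-523 + h\right) \left(82 + h\right)$ ($l{\left(h \right)} = \left(82 + h\right) \left(-523 + h\right) = \left(-523 + h\right) \left(82 + h\right)$)
$N{\left(\frac{-667 + 1060}{W{\left(-17 \right)} + 1087},-731 \right)} + l{\left(1715 \right)} = -1320 - \left(799201 - 2941225\right) = -1320 - -2142024 = -1320 + 2142024 = 2140704$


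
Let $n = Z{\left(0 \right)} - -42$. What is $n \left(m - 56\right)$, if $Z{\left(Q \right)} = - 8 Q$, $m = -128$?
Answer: $-7728$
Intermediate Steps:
$n = 42$ ($n = \left(-8\right) 0 - -42 = 0 + 42 = 42$)
$n \left(m - 56\right) = 42 \left(-128 - 56\right) = 42 \left(-184\right) = -7728$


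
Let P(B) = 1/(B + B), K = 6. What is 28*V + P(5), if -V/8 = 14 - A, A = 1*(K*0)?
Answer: -31359/10 ≈ -3135.9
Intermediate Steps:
P(B) = 1/(2*B)
A = 0 (A = 1*(6*0) = 1*0 = 0)
V = -112 (V = -8*(14 - 1*0) = -8*(14 + 0) = -8*14 = -112)
28*V + P(5) = 28*(-112) + (½)/5 = -3136 + (½)*(⅕) = -3136 + ⅒ = -31359/10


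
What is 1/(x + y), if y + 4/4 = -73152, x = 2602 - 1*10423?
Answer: -1/80974 ≈ -1.2350e-5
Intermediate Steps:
x = -7821 (x = 2602 - 10423 = -7821)
y = -73153 (y = -1 - 73152 = -73153)
1/(x + y) = 1/(-7821 - 73153) = 1/(-80974) = -1/80974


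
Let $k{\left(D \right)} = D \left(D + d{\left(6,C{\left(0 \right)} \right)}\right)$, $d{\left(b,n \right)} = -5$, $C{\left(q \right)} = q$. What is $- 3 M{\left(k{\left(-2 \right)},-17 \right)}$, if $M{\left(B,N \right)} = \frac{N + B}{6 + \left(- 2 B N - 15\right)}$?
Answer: $\frac{9}{467} \approx 0.019272$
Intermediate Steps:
$k{\left(D \right)} = D \left(-5 + D\right)$ ($k{\left(D \right)} = D \left(D - 5\right) = D \left(-5 + D\right)$)
$M{\left(B,N \right)} = \frac{B + N}{-9 - 2 B N}$ ($M{\left(B,N \right)} = \frac{B + N}{6 - \left(15 + 2 B N\right)} = \frac{B + N}{-9 - 2 B N}$)
$- 3 M{\left(k{\left(-2 \right)},-17 \right)} = - 3 \frac{- \left(-2\right) \left(-5 - 2\right) - -17}{9 + 2 \left(- 2 \left(-5 - 2\right)\right) \left(-17\right)} = - 3 \frac{- \left(-2\right) \left(-7\right) + 17}{9 + 2 \left(\left(-2\right) \left(-7\right)\right) \left(-17\right)} = - 3 \frac{\left(-1\right) 14 + 17}{9 + 2 \cdot 14 \left(-17\right)} = - 3 \frac{-14 + 17}{9 - 476} = - 3 \frac{1}{-467} \cdot 3 = - 3 \left(\left(- \frac{1}{467}\right) 3\right) = \left(-3\right) \left(- \frac{3}{467}\right) = \frac{9}{467}$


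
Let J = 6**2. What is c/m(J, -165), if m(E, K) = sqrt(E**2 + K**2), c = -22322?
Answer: -22322*sqrt(3169)/9507 ≈ -132.18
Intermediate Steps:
J = 36
c/m(J, -165) = -22322/sqrt(36**2 + (-165)**2) = -22322/sqrt(1296 + 27225) = -22322*sqrt(3169)/9507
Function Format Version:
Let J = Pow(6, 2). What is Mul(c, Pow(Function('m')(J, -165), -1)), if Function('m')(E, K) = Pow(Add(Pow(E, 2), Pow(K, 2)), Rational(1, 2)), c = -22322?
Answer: Mul(Rational(-22322, 9507), Pow(3169, Rational(1, 2))) ≈ -132.18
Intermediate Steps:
J = 36
Mul(c, Pow(Function('m')(J, -165), -1)) = Mul(-22322, Pow(Pow(Add(Pow(36, 2), Pow(-165, 2)), Rational(1, 2)), -1)) = Mul(-22322, Pow(Pow(Add(1296, 27225), Rational(1, 2)), -1)) = Mul(-22322, Pow(Pow(28521, Rational(1, 2)), -1)) = Mul(-22322, Pow(Mul(3, Pow(3169, Rational(1, 2))), -1)) = Mul(-22322, Mul(Rational(1, 9507), Pow(3169, Rational(1, 2)))) = Mul(Rational(-22322, 9507), Pow(3169, Rational(1, 2)))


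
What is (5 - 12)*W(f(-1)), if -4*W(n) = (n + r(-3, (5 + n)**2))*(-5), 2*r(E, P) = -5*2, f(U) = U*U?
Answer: 35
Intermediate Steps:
f(U) = U**2
r(E, P) = -5 (r(E, P) = (-5*2)/2 = (1/2)*(-10) = -5)
W(n) = -25/4 + 5*n/4 (W(n) = -(n - 5)*(-5)/4 = -(-5 + n)*(-5)/4 = -(25 - 5*n)/4 = -25/4 + 5*n/4)
(5 - 12)*W(f(-1)) = (5 - 12)*(-25/4 + (5/4)*(-1)**2) = -7*(-25/4 + (5/4)*1) = -7*(-25/4 + 5/4) = -7*(-5) = 35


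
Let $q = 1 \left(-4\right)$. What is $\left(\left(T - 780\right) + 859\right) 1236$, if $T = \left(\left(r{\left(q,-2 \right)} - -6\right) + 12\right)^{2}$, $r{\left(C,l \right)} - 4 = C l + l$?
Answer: $1066668$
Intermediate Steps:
$q = -4$
$r{\left(C,l \right)} = 4 + l + C l$ ($r{\left(C,l \right)} = 4 + \left(C l + l\right) = 4 + \left(l + C l\right) = 4 + l + C l$)
$T = 784$ ($T = \left(\left(\left(4 - 2 - -8\right) - -6\right) + 12\right)^{2} = \left(\left(\left(4 - 2 + 8\right) + 6\right) + 12\right)^{2} = \left(\left(10 + 6\right) + 12\right)^{2} = \left(16 + 12\right)^{2} = 28^{2} = 784$)
$\left(\left(T - 780\right) + 859\right) 1236 = \left(\left(784 - 780\right) + 859\right) 1236 = \left(4 + 859\right) 1236 = 863 \cdot 1236 = 1066668$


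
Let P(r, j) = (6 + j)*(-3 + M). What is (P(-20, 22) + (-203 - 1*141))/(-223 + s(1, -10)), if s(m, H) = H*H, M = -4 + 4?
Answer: 428/123 ≈ 3.4797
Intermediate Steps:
M = 0
s(m, H) = H²
P(r, j) = -18 - 3*j (P(r, j) = (6 + j)*(-3 + 0) = (6 + j)*(-3) = -18 - 3*j)
(P(-20, 22) + (-203 - 1*141))/(-223 + s(1, -10)) = ((-18 - 3*22) + (-203 - 1*141))/(-223 + (-10)²) = ((-18 - 66) + (-203 - 141))/(-223 + 100) = (-84 - 344)/(-123) = -428*(-1/123) = 428/123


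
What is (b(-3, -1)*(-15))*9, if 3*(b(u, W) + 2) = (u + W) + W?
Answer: 495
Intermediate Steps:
b(u, W) = -2 + u/3 + 2*W/3 (b(u, W) = -2 + ((u + W) + W)/3 = -2 + ((W + u) + W)/3 = -2 + (u + 2*W)/3 = -2 + (u/3 + 2*W/3) = -2 + u/3 + 2*W/3)
(b(-3, -1)*(-15))*9 = ((-2 + (1/3)*(-3) + (2/3)*(-1))*(-15))*9 = ((-2 - 1 - 2/3)*(-15))*9 = -11/3*(-15)*9 = 55*9 = 495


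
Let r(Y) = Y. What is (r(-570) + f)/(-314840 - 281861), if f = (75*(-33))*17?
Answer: 42645/596701 ≈ 0.071468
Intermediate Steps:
f = -42075 (f = -2475*17 = -42075)
(r(-570) + f)/(-314840 - 281861) = (-570 - 42075)/(-314840 - 281861) = -42645/(-596701) = -42645*(-1/596701) = 42645/596701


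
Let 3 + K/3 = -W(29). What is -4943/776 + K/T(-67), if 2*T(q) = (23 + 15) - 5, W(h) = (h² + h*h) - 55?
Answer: -2584133/8536 ≈ -302.73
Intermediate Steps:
W(h) = -55 + 2*h² (W(h) = (h² + h²) - 55 = 2*h² - 55 = -55 + 2*h²)
K = -4890 (K = -9 + 3*(-(-55 + 2*29²)) = -9 + 3*(-(-55 + 2*841)) = -9 + 3*(-(-55 + 1682)) = -9 + 3*(-1*1627) = -9 + 3*(-1627) = -9 - 4881 = -4890)
T(q) = 33/2 (T(q) = ((23 + 15) - 5)/2 = (38 - 5)/2 = (½)*33 = 33/2)
-4943/776 + K/T(-67) = -4943/776 - 4890/33/2 = -4943*1/776 - 4890*2/33 = -4943/776 - 3260/11 = -2584133/8536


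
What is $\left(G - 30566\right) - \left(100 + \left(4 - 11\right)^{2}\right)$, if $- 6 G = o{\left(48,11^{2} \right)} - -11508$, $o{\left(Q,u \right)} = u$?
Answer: $- \frac{195919}{6} \approx -32653.0$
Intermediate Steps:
$G = - \frac{11629}{6}$ ($G = - \frac{11^{2} - -11508}{6} = - \frac{121 + 11508}{6} = \left(- \frac{1}{6}\right) 11629 = - \frac{11629}{6} \approx -1938.2$)
$\left(G - 30566\right) - \left(100 + \left(4 - 11\right)^{2}\right) = \left(- \frac{11629}{6} - 30566\right) - \left(100 + \left(4 - 11\right)^{2}\right) = - \frac{195025}{6} - 149 = - \frac{195919}{6}$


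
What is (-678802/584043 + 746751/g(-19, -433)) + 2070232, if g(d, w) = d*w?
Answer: 9947733337308791/4804921761 ≈ 2.0703e+6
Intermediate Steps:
(-678802/584043 + 746751/g(-19, -433)) + 2070232 = (-678802/584043 + 746751/((-19*(-433)))) + 2070232 = (-678802*1/584043 + 746751/8227) + 2070232 = (-678802/584043 + 746751*(1/8227)) + 2070232 = (-678802/584043 + 746751/8227) + 2070232 = 430550190239/4804921761 + 2070232 = 9947733337308791/4804921761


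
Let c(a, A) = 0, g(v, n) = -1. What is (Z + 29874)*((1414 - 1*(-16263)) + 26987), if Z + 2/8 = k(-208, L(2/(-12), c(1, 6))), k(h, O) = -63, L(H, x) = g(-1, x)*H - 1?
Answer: 1331467338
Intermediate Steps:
L(H, x) = -1 - H (L(H, x) = -H - 1 = -1 - H)
Z = -253/4 (Z = -¼ - 63 = -253/4 ≈ -63.250)
(Z + 29874)*((1414 - 1*(-16263)) + 26987) = (-253/4 + 29874)*((1414 - 1*(-16263)) + 26987) = 119243*((1414 + 16263) + 26987)/4 = 119243*(17677 + 26987)/4 = (119243/4)*44664 = 1331467338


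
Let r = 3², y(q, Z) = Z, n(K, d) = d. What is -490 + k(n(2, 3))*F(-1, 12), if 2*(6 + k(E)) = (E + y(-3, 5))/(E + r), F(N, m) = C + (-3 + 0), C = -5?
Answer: -1334/3 ≈ -444.67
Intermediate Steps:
F(N, m) = -8 (F(N, m) = -5 + (-3 + 0) = -5 - 3 = -8)
r = 9
k(E) = -6 + (5 + E)/(2*(9 + E)) (k(E) = -6 + ((E + 5)/(E + 9))/2 = -6 + ((5 + E)/(9 + E))/2 = -6 + (5 + E)/(2*(9 + E)))
-490 + k(n(2, 3))*F(-1, 12) = -490 + ((-103 - 11*3)/(2*(9 + 3)))*(-8) = -490 + ((½)*(-103 - 33)/12)*(-8) = -490 + ((½)*(1/12)*(-136))*(-8) = -490 - 17/3*(-8) = -490 + 136/3 = -1334/3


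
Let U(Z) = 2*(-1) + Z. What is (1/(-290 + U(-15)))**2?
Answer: 1/94249 ≈ 1.0610e-5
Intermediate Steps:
U(Z) = -2 + Z
(1/(-290 + U(-15)))**2 = (1/(-290 + (-2 - 15)))**2 = (1/(-290 - 17))**2 = (1/(-307))**2 = (-1/307)**2 = 1/94249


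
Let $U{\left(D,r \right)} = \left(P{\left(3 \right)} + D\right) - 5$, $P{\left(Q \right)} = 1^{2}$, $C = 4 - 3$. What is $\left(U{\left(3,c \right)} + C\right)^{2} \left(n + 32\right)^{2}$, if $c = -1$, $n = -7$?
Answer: $0$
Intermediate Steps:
$C = 1$ ($C = 4 - 3 = 1$)
$P{\left(Q \right)} = 1$
$U{\left(D,r \right)} = -4 + D$ ($U{\left(D,r \right)} = \left(1 + D\right) - 5 = -4 + D$)
$\left(U{\left(3,c \right)} + C\right)^{2} \left(n + 32\right)^{2} = \left(\left(-4 + 3\right) + 1\right)^{2} \left(-7 + 32\right)^{2} = \left(-1 + 1\right)^{2} \cdot 25^{2} = 0^{2} \cdot 625 = 0 \cdot 625 = 0$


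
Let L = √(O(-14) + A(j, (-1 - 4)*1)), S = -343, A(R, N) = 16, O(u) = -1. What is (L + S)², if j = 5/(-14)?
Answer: (343 - √15)² ≈ 1.1501e+5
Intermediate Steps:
j = -5/14 (j = 5*(-1/14) = -5/14 ≈ -0.35714)
L = √15 (L = √(-1 + 16) = √15 ≈ 3.8730)
(L + S)² = (√15 - 343)² = (-343 + √15)²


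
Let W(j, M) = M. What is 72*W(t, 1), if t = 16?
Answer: 72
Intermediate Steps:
72*W(t, 1) = 72*1 = 72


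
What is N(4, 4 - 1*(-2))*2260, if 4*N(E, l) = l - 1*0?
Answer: 3390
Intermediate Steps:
N(E, l) = l/4 (N(E, l) = (l - 1*0)/4 = (l + 0)/4 = l/4)
N(4, 4 - 1*(-2))*2260 = ((4 - 1*(-2))/4)*2260 = ((4 + 2)/4)*2260 = ((¼)*6)*2260 = (3/2)*2260 = 3390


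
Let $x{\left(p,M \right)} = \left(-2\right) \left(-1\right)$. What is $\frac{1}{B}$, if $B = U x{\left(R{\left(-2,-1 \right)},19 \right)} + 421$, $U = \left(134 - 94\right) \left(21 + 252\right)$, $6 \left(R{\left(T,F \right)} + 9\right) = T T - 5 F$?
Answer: $\frac{1}{22261} \approx 4.4922 \cdot 10^{-5}$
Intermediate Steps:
$R{\left(T,F \right)} = -9 - \frac{5 F}{6} + \frac{T^{2}}{6}$ ($R{\left(T,F \right)} = -9 + \frac{T T - 5 F}{6} = -9 + \frac{T^{2} - 5 F}{6} = -9 - \left(- \frac{T^{2}}{6} + \frac{5 F}{6}\right) = -9 - \frac{5 F}{6} + \frac{T^{2}}{6}$)
$x{\left(p,M \right)} = 2$
$U = 10920$ ($U = 40 \cdot 273 = 10920$)
$B = 22261$ ($B = 10920 \cdot 2 + 421 = 21840 + 421 = 22261$)
$\frac{1}{B} = \frac{1}{22261}$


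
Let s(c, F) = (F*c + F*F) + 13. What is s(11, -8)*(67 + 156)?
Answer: -2453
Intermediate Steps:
s(c, F) = 13 + F² + F*c (s(c, F) = (F*c + F²) + 13 = (F² + F*c) + 13 = 13 + F² + F*c)
s(11, -8)*(67 + 156) = (13 + (-8)² - 8*11)*(67 + 156) = (13 + 64 - 88)*223 = -11*223 = -2453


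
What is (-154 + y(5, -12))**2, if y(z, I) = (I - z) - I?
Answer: 25281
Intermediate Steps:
y(z, I) = -z
(-154 + y(5, -12))**2 = (-154 - 1*5)**2 = (-154 - 5)**2 = (-159)**2 = 25281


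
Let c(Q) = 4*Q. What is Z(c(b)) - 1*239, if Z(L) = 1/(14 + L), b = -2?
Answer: -1433/6 ≈ -238.83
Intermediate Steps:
Z(c(b)) - 1*239 = 1/(14 + 4*(-2)) - 1*239 = 1/(14 - 8) - 239 = 1/6 - 239 = -1433/6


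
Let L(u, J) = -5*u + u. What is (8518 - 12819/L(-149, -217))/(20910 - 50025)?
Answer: -5063909/17352540 ≈ -0.29183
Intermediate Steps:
L(u, J) = -4*u
(8518 - 12819/L(-149, -217))/(20910 - 50025) = (8518 - 12819/((-4*(-149))))/(20910 - 50025) = (8518 - 12819/596)/(-29115) = (8518 - 12819*1/596)*(-1/29115) = (8518 - 12819/596)*(-1/29115) = (5063909/596)*(-1/29115) = -5063909/17352540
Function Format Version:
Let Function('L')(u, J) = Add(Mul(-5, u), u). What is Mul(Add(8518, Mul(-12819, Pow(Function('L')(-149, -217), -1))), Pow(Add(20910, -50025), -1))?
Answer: Rational(-5063909, 17352540) ≈ -0.29183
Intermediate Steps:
Function('L')(u, J) = Mul(-4, u)
Mul(Add(8518, Mul(-12819, Pow(Function('L')(-149, -217), -1))), Pow(Add(20910, -50025), -1)) = Mul(Add(8518, Mul(-12819, Pow(Mul(-4, -149), -1))), Pow(Add(20910, -50025), -1)) = Mul(Add(8518, Mul(-12819, Pow(596, -1))), Pow(-29115, -1)) = Mul(Add(8518, Mul(-12819, Rational(1, 596))), Rational(-1, 29115)) = Mul(Add(8518, Rational(-12819, 596)), Rational(-1, 29115)) = Mul(Rational(5063909, 596), Rational(-1, 29115)) = Rational(-5063909, 17352540)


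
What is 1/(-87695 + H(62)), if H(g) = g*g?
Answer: -1/83851 ≈ -1.1926e-5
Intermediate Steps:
H(g) = g**2
1/(-87695 + H(62)) = 1/(-87695 + 62**2) = 1/(-87695 + 3844) = 1/(-83851) = -1/83851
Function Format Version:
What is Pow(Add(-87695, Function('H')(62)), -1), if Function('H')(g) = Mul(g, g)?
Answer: Rational(-1, 83851) ≈ -1.1926e-5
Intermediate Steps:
Function('H')(g) = Pow(g, 2)
Pow(Add(-87695, Function('H')(62)), -1) = Pow(Add(-87695, Pow(62, 2)), -1) = Pow(Add(-87695, 3844), -1) = Pow(-83851, -1) = Rational(-1, 83851)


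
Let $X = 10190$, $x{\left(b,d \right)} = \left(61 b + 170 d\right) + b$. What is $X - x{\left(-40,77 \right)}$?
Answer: $-420$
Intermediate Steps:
$x{\left(b,d \right)} = 62 b + 170 d$
$X - x{\left(-40,77 \right)} = 10190 - \left(62 \left(-40\right) + 170 \cdot 77\right) = 10190 - \left(-2480 + 13090\right) = 10190 - 10610 = -420$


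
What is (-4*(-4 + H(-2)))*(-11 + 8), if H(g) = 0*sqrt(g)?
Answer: -48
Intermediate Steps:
H(g) = 0
(-4*(-4 + H(-2)))*(-11 + 8) = (-4*(-4 + 0))*(-11 + 8) = -4*(-4)*(-3) = 16*(-3) = -48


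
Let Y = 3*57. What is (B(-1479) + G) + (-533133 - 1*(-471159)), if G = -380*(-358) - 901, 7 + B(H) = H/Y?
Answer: 4169513/57 ≈ 73149.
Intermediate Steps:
Y = 171
B(H) = -7 + H/171
G = 135139 (G = 136040 - 901 = 135139)
(B(-1479) + G) + (-533133 - 1*(-471159)) = ((-7 + (1/171)*(-1479)) + 135139) + (-533133 - 1*(-471159)) = ((-7 - 493/57) + 135139) + (-533133 + 471159) = (-892/57 + 135139) - 61974 = 7702031/57 - 61974 = 4169513/57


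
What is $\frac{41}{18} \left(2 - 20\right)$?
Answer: $-41$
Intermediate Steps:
$\frac{41}{18} \left(2 - 20\right) = 41 \cdot \frac{1}{18} \left(2 - 20\right) = \frac{41}{18} \left(-18\right) = -41$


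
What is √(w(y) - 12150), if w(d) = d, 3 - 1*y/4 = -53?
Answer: I*√11926 ≈ 109.21*I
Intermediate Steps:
y = 224 (y = 12 - 4*(-53) = 12 + 212 = 224)
√(w(y) - 12150) = √(224 - 12150) = √(-11926) = I*√11926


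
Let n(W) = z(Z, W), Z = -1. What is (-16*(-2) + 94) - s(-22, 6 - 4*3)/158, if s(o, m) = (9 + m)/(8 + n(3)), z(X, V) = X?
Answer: 139353/1106 ≈ 126.00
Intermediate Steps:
n(W) = -1
s(o, m) = 9/7 + m/7 (s(o, m) = (9 + m)/(8 - 1) = (9 + m)/7 = (9 + m)*(⅐) = 9/7 + m/7)
(-16*(-2) + 94) - s(-22, 6 - 4*3)/158 = (-16*(-2) + 94) - (9/7 + (6 - 4*3)/7)/158 = (32 + 94) - (9/7 + (6 - 12)/7)/158 = 126 - (9/7 + (⅐)*(-6))/158 = 126 - (9/7 - 6/7)/158 = 126 - 3/(7*158) = 126 - 1*3/1106 = 126 - 3/1106 = 139353/1106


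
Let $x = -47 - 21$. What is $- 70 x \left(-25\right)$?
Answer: $-119000$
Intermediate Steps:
$x = -68$
$- 70 x \left(-25\right) = \left(-70\right) \left(-68\right) \left(-25\right) = 4760 \left(-25\right) = -119000$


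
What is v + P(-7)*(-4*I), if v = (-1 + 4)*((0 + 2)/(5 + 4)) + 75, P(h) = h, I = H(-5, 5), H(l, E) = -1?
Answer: 143/3 ≈ 47.667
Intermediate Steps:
I = -1
v = 227/3 (v = 3*(2/9) + 75 = 2/3 + 75 = 227/3 ≈ 75.667)
v + P(-7)*(-4*I) = 227/3 - (-28)*(-1) = 227/3 - 7*4 = 227/3 - 28 = 143/3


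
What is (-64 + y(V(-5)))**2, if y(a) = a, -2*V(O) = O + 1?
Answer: 3844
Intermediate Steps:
V(O) = -1/2 - O/2 (V(O) = -(O + 1)/2 = -(1 + O)/2 = -1/2 - O/2)
(-64 + y(V(-5)))**2 = (-64 + (-1/2 - 1/2*(-5)))**2 = (-64 + (-1/2 + 5/2))**2 = (-64 + 2)**2 = (-62)**2 = 3844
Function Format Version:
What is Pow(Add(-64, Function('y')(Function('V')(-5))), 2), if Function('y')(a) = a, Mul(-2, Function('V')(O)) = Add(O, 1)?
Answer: 3844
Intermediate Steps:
Function('V')(O) = Add(Rational(-1, 2), Mul(Rational(-1, 2), O)) (Function('V')(O) = Mul(Rational(-1, 2), Add(O, 1)) = Mul(Rational(-1, 2), Add(1, O)) = Add(Rational(-1, 2), Mul(Rational(-1, 2), O)))
Pow(Add(-64, Function('y')(Function('V')(-5))), 2) = Pow(Add(-64, Add(Rational(-1, 2), Mul(Rational(-1, 2), -5))), 2) = Pow(Add(-64, Add(Rational(-1, 2), Rational(5, 2))), 2) = Pow(Add(-64, 2), 2) = Pow(-62, 2) = 3844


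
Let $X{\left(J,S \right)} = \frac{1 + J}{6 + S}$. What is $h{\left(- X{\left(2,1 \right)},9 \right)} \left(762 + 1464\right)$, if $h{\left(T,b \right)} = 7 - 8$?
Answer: $-2226$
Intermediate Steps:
$X{\left(J,S \right)} = \frac{1 + J}{6 + S}$
$h{\left(T,b \right)} = -1$ ($h{\left(T,b \right)} = 7 - 8 = -1$)
$h{\left(- X{\left(2,1 \right)},9 \right)} \left(762 + 1464\right) = - (762 + 1464) = \left(-1\right) 2226 = -2226$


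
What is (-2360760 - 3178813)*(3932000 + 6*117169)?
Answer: -25675998409022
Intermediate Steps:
(-2360760 - 3178813)*(3932000 + 6*117169) = -5539573*(3932000 + 703014) = -5539573*4635014 = -25675998409022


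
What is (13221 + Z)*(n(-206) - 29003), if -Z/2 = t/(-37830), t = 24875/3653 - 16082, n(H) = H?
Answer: -26681429495880316/69096495 ≈ -3.8615e+8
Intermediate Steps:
t = -58722671/3653 (t = 24875*(1/3653) - 16082 = 24875/3653 - 16082 = -58722671/3653 ≈ -16075.)
Z = -58722671/69096495 (Z = -(-117445342)/(3653*(-37830)) = -(-117445342)*(-1)/(3653*37830) = -2*58722671/138192990 = -58722671/69096495 ≈ -0.84986)
(13221 + Z)*(n(-206) - 29003) = (13221 - 58722671/69096495)*(-206 - 29003) = (913466037724/69096495)*(-29209) = -26681429495880316/69096495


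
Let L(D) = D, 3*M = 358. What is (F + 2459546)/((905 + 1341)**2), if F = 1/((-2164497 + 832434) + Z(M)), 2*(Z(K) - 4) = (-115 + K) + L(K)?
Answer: 4914162454928/10078921528807 ≈ 0.48757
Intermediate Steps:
M = 358/3 (M = (1/3)*358 = 358/3 ≈ 119.33)
Z(K) = -107/2 + K (Z(K) = 4 + ((-115 + K) + K)/2 = 4 + (-115 + 2*K)/2 = 4 + (-115/2 + K) = -107/2 + K)
F = -6/7991983 (F = 1/((-2164497 + 832434) + (-107/2 + 358/3)) = 1/(-1332063 + 395/6) = 1/(-7991983/6) = -6/7991983 ≈ -7.5075e-7)
(F + 2459546)/((905 + 1341)**2) = (-6/7991983 + 2459546)/((905 + 1341)**2) = 19656649819712/(7991983*(2246**2)) = (19656649819712/7991983)/5044516 = (19656649819712/7991983)*(1/5044516) = 4914162454928/10078921528807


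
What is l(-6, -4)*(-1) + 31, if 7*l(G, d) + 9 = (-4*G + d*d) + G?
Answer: 192/7 ≈ 27.429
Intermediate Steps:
l(G, d) = -9/7 - 3*G/7 + d**2/7 (l(G, d) = -9/7 + ((-4*G + d*d) + G)/7 = -9/7 + ((-4*G + d**2) + G)/7 = -9/7 + ((d**2 - 4*G) + G)/7 = -9/7 + (d**2 - 3*G)/7 = -9/7 + (-3*G/7 + d**2/7) = -9/7 - 3*G/7 + d**2/7)
l(-6, -4)*(-1) + 31 = (-9/7 - 3/7*(-6) + (1/7)*(-4)**2)*(-1) + 31 = (-9/7 + 18/7 + (1/7)*16)*(-1) + 31 = (-9/7 + 18/7 + 16/7)*(-1) + 31 = (25/7)*(-1) + 31 = -25/7 + 31 = 192/7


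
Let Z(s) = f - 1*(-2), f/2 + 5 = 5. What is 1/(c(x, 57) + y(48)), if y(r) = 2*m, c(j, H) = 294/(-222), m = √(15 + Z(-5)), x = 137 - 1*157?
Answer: 1813/90691 + 2738*√17/90691 ≈ 0.14447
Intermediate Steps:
f = 0 (f = -10 + 2*5 = -10 + 10 = 0)
Z(s) = 2 (Z(s) = 0 - 1*(-2) = 0 + 2 = 2)
x = -20 (x = 137 - 157 = -20)
m = √17 (m = √(15 + 2) = √17 ≈ 4.1231)
c(j, H) = -49/37 (c(j, H) = 294*(-1/222) = -49/37)
y(r) = 2*√17
1/(c(x, 57) + y(48)) = 1/(-49/37 + 2*√17)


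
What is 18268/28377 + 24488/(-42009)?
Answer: 24174812/397363131 ≈ 0.060838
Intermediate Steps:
18268/28377 + 24488/(-42009) = 18268*(1/28377) + 24488*(-1/42009) = 18268/28377 - 24488/42009 = 24174812/397363131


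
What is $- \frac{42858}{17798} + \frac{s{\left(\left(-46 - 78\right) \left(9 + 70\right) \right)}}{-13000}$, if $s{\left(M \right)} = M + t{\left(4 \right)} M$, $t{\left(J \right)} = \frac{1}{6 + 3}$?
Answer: $- \frac{40886174}{26029575} \approx -1.5708$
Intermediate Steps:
$t{\left(J \right)} = \frac{1}{9}$
$s{\left(M \right)} = \frac{10 M}{9}$ ($s{\left(M \right)} = M + \frac{M}{9} = \frac{10 M}{9}$)
$- \frac{42858}{17798} + \frac{s{\left(\left(-46 - 78\right) \left(9 + 70\right) \right)}}{-13000} = - \frac{42858}{17798} + \frac{\frac{10}{9} \left(-46 - 78\right) \left(9 + 70\right)}{-13000} = \left(-42858\right) \frac{1}{17798} + \frac{10 \left(\left(-124\right) 79\right)}{9} \left(- \frac{1}{13000}\right) = - \frac{21429}{8899} + \frac{10}{9} \left(-9796\right) \left(- \frac{1}{13000}\right) = - \frac{21429}{8899} - - \frac{2449}{2925} = - \frac{21429}{8899} + \frac{2449}{2925} = - \frac{40886174}{26029575}$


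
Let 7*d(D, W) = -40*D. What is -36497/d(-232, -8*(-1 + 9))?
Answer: -255479/9280 ≈ -27.530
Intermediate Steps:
d(D, W) = -40*D/7 (d(D, W) = (-40*D)/7 = -40*D/7)
-36497/d(-232, -8*(-1 + 9)) = -36497/((-40/7*(-232))) = -36497/9280/7 = -36497*7/9280 = -255479/9280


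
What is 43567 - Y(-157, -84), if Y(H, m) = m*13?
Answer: 44659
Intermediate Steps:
Y(H, m) = 13*m
43567 - Y(-157, -84) = 43567 - 13*(-84) = 43567 - 1*(-1092) = 43567 + 1092 = 44659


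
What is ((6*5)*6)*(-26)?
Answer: -4680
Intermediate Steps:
((6*5)*6)*(-26) = (30*6)*(-26) = 180*(-26) = -4680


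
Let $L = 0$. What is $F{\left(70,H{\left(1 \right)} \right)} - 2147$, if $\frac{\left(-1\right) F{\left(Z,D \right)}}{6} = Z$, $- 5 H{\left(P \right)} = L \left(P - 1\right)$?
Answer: $-2567$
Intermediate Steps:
$H{\left(P \right)} = 0$ ($H{\left(P \right)} = - \frac{0 \left(P - 1\right)}{5} = - \frac{0 \left(-1 + P\right)}{5} = \left(- \frac{1}{5}\right) 0 = 0$)
$F{\left(Z,D \right)} = - 6 Z$
$F{\left(70,H{\left(1 \right)} \right)} - 2147 = \left(-6\right) 70 - 2147 = -420 - 2147 = -2567$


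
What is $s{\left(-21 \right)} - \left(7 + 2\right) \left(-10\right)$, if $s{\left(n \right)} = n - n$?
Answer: $90$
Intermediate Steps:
$s{\left(n \right)} = 0$
$s{\left(-21 \right)} - \left(7 + 2\right) \left(-10\right) = 0 - \left(7 + 2\right) \left(-10\right) = 0 - 9 \left(-10\right) = 0 - -90 = 0 + 90 = 90$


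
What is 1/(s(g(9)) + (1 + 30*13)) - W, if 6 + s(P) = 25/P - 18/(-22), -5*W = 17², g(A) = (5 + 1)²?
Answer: 44236031/765295 ≈ 57.803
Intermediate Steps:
g(A) = 36 (g(A) = 6² = 36)
W = -289/5 (W = -⅕*17² = -⅕*289 = -289/5 ≈ -57.800)
s(P) = -57/11 + 25/P (s(P) = -6 + (25/P - 18/(-22)) = -6 + (25/P - 18*(-1/22)) = -6 + (25/P + 9/11) = -6 + (9/11 + 25/P) = -57/11 + 25/P)
1/(s(g(9)) + (1 + 30*13)) - W = 1/((-57/11 + 25/36) + (1 + 30*13)) - 1*(-289/5) = 1/((-57/11 + 25*(1/36)) + (1 + 390)) + 289/5 = 1/((-57/11 + 25/36) + 391) + 289/5 = 1/(-1777/396 + 391) + 289/5 = 1/(153059/396) + 289/5 = 396/153059 + 289/5 = 44236031/765295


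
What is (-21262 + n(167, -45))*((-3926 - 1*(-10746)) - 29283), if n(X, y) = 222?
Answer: 472621520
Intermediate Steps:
(-21262 + n(167, -45))*((-3926 - 1*(-10746)) - 29283) = (-21262 + 222)*((-3926 - 1*(-10746)) - 29283) = -21040*((-3926 + 10746) - 29283) = -21040*(6820 - 29283) = -21040*(-22463) = 472621520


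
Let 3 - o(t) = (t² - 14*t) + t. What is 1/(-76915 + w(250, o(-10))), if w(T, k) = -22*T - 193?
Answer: -1/82608 ≈ -1.2105e-5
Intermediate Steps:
o(t) = 3 - t² + 13*t (o(t) = 3 - ((t² - 14*t) + t) = 3 - (t² - 13*t) = 3 + (-t² + 13*t) = 3 - t² + 13*t)
w(T, k) = -193 - 22*T
1/(-76915 + w(250, o(-10))) = 1/(-76915 + (-193 - 22*250)) = 1/(-76915 + (-193 - 5500)) = 1/(-76915 - 5693) = 1/(-82608) = -1/82608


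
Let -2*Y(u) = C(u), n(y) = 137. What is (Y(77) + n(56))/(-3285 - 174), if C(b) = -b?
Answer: -117/2306 ≈ -0.050737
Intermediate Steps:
Y(u) = u/2 (Y(u) = -(-1)*u/2 = u/2)
(Y(77) + n(56))/(-3285 - 174) = ((1/2)*77 + 137)/(-3285 - 174) = (77/2 + 137)/(-3459) = (351/2)*(-1/3459) = -117/2306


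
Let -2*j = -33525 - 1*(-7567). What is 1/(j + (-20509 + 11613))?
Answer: 1/4083 ≈ 0.00024492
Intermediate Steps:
j = 12979 (j = -(-33525 - 1*(-7567))/2 = -(-33525 + 7567)/2 = -½*(-25958) = 12979)
1/(j + (-20509 + 11613)) = 1/(12979 + (-20509 + 11613)) = 1/(12979 - 8896) = 1/4083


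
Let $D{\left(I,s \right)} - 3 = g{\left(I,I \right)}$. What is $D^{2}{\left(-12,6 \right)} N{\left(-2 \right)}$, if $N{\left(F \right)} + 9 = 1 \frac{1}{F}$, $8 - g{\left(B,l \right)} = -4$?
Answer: $- \frac{4275}{2} \approx -2137.5$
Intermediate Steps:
$g{\left(B,l \right)} = 12$ ($g{\left(B,l \right)} = 8 - -4 = 8 + 4 = 12$)
$D{\left(I,s \right)} = 15$ ($D{\left(I,s \right)} = 3 + 12 = 15$)
$N{\left(F \right)} = -9 + \frac{1}{F}$ ($N{\left(F \right)} = -9 + 1 \frac{1}{F} = -9 + \frac{1}{F}$)
$D^{2}{\left(-12,6 \right)} N{\left(-2 \right)} = 15^{2} \left(-9 + \frac{1}{-2}\right) = 225 \left(-9 - \frac{1}{2}\right) = 225 \left(- \frac{19}{2}\right) = - \frac{4275}{2}$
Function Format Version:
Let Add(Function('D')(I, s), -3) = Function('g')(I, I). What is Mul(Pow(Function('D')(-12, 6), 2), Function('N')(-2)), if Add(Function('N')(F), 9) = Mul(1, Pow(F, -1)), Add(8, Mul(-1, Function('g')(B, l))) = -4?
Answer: Rational(-4275, 2) ≈ -2137.5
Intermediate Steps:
Function('g')(B, l) = 12 (Function('g')(B, l) = Add(8, Mul(-1, -4)) = Add(8, 4) = 12)
Function('D')(I, s) = 15 (Function('D')(I, s) = Add(3, 12) = 15)
Function('N')(F) = Add(-9, Pow(F, -1)) (Function('N')(F) = Add(-9, Mul(1, Pow(F, -1))) = Add(-9, Pow(F, -1)))
Mul(Pow(Function('D')(-12, 6), 2), Function('N')(-2)) = Mul(Pow(15, 2), Add(-9, Pow(-2, -1))) = Mul(225, Add(-9, Rational(-1, 2))) = Mul(225, Rational(-19, 2)) = Rational(-4275, 2)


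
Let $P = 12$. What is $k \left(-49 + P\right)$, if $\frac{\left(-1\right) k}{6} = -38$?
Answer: $-8436$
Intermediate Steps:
$k = 228$ ($k = \left(-6\right) \left(-38\right) = 228$)
$k \left(-49 + P\right) = 228 \left(-49 + 12\right) = 228 \left(-37\right) = -8436$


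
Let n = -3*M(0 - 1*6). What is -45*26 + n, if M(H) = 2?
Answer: -1176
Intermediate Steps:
n = -6 (n = -3*2 = -6)
-45*26 + n = -45*26 - 6 = -1170 - 6 = -1176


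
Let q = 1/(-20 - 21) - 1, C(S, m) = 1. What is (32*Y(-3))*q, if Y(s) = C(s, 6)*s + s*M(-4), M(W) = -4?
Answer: -12096/41 ≈ -295.02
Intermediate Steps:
q = -42/41 (q = 1/(-41) - 1 = -1/41 - 1 = -42/41 ≈ -1.0244)
Y(s) = -3*s (Y(s) = 1*s + s*(-4) = s - 4*s = -3*s)
(32*Y(-3))*q = (32*(-3*(-3)))*(-42/41) = (32*9)*(-42/41) = 288*(-42/41) = -12096/41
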